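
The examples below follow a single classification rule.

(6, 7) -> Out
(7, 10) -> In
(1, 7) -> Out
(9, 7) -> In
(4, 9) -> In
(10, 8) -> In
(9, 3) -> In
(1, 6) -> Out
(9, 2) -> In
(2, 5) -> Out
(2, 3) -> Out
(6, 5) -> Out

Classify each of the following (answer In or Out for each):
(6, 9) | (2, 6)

In, Out

The rule appears to be: max ≥ 8.
In: (6, 9), since max 9.
Out: (2, 6), since max 6.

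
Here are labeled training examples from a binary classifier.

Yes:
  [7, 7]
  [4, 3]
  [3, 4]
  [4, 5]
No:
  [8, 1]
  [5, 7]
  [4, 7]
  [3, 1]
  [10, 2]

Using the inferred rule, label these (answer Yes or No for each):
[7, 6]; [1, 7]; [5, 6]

Yes, No, Yes

A rule that fits every label: |first − second| ≤ 1 — true of each 'Yes' example, false of each 'No' one.
[7, 6]: |7−6| = 1, has this property → Yes. [1, 7]: |1−7| = 6, does not fit → No. [5, 6]: |5−6| = 1, has this property → Yes.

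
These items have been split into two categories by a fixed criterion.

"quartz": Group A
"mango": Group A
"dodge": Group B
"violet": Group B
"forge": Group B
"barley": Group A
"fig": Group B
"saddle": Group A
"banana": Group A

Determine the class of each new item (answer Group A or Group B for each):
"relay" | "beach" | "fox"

Every 'Group A' example satisfies: contains 'a'. None of the 'Group B' examples do.
Group A: "relay", since has 'a'.
Group A: "beach", since has 'a'.
Group B: "fox", since no 'a'.

Group A, Group A, Group B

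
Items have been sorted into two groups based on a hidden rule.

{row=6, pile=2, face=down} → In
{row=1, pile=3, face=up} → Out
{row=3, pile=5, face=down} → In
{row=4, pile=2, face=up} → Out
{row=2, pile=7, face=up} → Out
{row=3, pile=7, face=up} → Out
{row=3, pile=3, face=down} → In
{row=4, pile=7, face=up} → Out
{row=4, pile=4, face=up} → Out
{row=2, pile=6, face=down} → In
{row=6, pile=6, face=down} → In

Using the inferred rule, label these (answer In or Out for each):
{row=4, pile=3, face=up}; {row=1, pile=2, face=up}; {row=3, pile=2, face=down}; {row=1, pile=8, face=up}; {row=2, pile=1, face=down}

The pattern is that an item is 'In' exactly when: face is down.
Out: {row=4, pile=3, face=up}, since face is up. Out: {row=1, pile=2, face=up}, since face is up. In: {row=3, pile=2, face=down}, since face is down. Out: {row=1, pile=8, face=up}, since face is up. In: {row=2, pile=1, face=down}, since face is down.

Out, Out, In, Out, In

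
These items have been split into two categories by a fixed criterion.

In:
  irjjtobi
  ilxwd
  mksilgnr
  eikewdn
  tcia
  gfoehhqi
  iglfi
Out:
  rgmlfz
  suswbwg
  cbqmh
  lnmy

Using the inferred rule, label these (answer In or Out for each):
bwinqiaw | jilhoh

The common property of the 'In' items is: contains 'i'. No 'Out' item has it.
bwinqiaw — has 'i', hence In.
jilhoh — has 'i', hence In.

In, In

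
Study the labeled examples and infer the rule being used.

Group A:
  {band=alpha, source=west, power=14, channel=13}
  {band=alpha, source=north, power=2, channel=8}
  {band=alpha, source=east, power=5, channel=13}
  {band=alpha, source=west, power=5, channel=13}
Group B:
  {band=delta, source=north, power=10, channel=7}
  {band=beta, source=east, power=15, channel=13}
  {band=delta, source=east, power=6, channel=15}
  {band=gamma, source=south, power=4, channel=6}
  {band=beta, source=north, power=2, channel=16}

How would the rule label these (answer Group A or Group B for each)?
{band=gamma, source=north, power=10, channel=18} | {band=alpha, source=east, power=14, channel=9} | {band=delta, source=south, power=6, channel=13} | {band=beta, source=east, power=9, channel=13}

Group B, Group A, Group B, Group B

One predicate separates the groups cleanly: band is alpha.
{band=gamma, source=north, power=10, channel=18} — band is gamma, hence Group B. {band=alpha, source=east, power=14, channel=9} — band is alpha, hence Group A. {band=delta, source=south, power=6, channel=13} — band is delta, hence Group B. {band=beta, source=east, power=9, channel=13} — band is beta, hence Group B.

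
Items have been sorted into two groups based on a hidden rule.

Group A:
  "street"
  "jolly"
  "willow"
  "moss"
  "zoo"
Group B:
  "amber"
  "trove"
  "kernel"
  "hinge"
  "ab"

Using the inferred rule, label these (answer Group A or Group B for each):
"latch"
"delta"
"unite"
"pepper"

Group B, Group B, Group B, Group A

One predicate separates the groups cleanly: has a double letter.
"latch" — no doubled letter, hence Group B.
"delta" — no doubled letter, hence Group B.
"unite" — no doubled letter, hence Group B.
"pepper" — 'pp' doubled, hence Group A.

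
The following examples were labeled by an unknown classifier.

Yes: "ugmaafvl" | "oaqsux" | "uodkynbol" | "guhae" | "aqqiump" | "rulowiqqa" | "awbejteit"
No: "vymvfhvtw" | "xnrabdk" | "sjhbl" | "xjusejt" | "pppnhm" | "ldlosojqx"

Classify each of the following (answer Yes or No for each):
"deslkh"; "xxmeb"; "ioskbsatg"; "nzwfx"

No, No, Yes, No

One predicate separates the groups cleanly: has ≥ 3 vowels.
No: "deslkh", since 1 vowel. No: "xxmeb", since 1 vowel. Yes: "ioskbsatg", since 3 vowels. No: "nzwfx", since 0 vowels.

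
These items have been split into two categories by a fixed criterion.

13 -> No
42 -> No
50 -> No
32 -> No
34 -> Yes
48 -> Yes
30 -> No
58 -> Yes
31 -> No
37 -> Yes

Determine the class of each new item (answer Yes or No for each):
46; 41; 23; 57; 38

Yes, No, No, Yes, Yes

A rule that fits every label: digit sum ≥ 7 — true of each 'Yes' example, false of each 'No' one.
46: digit sum 4+6 = 10, satisfies this → Yes.
41: digit sum 4+1 = 5, doesn't match → No.
23: digit sum 2+3 = 5, doesn't match → No.
57: digit sum 5+7 = 12, satisfies this → Yes.
38: digit sum 3+8 = 11, satisfies this → Yes.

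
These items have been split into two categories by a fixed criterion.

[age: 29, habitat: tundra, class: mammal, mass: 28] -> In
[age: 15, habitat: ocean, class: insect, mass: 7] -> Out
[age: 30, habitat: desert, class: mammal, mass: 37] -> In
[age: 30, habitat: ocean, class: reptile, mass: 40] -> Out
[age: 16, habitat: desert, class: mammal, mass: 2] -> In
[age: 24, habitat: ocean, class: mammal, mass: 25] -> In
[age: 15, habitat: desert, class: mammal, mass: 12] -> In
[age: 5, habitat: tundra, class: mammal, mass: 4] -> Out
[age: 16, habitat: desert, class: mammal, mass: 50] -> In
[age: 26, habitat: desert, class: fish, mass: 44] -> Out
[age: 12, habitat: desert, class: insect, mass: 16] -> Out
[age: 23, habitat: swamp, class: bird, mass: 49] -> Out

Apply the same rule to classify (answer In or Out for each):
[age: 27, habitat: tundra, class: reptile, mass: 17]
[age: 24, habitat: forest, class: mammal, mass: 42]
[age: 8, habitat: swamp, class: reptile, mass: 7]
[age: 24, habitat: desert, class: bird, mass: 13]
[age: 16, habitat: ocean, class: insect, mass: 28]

Out, In, Out, Out, Out

The pattern is that an item is 'In' exactly when: class is mammal AND age ≥ 12.
[age: 27, habitat: tundra, class: reptile, mass: 17]: Out (class is reptile, age = 27). [age: 24, habitat: forest, class: mammal, mass: 42]: In (class is mammal, age = 24). [age: 8, habitat: swamp, class: reptile, mass: 7]: Out (class is reptile, age = 8). [age: 24, habitat: desert, class: bird, mass: 13]: Out (class is bird, age = 24). [age: 16, habitat: ocean, class: insect, mass: 28]: Out (class is insect, age = 16).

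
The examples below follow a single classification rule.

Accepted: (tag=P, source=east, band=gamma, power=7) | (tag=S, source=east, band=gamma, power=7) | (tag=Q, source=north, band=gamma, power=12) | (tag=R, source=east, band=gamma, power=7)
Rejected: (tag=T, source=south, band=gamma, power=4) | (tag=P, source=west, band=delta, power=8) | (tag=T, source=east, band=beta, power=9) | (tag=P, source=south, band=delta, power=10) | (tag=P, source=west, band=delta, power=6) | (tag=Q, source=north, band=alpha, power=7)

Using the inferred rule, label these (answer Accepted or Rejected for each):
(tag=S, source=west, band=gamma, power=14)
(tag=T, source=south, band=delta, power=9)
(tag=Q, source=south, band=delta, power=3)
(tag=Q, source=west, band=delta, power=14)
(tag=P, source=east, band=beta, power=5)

All 'Accepted' examples share one property — band is gamma AND power ≥ 6 — and every 'Rejected' example lacks it.
(tag=S, source=west, band=gamma, power=14) → band is gamma, power = 14 → Accepted.
(tag=T, source=south, band=delta, power=9) → band is delta, power = 9 → Rejected.
(tag=Q, source=south, band=delta, power=3) → band is delta, power = 3 → Rejected.
(tag=Q, source=west, band=delta, power=14) → band is delta, power = 14 → Rejected.
(tag=P, source=east, band=beta, power=5) → band is beta, power = 5 → Rejected.

Accepted, Rejected, Rejected, Rejected, Rejected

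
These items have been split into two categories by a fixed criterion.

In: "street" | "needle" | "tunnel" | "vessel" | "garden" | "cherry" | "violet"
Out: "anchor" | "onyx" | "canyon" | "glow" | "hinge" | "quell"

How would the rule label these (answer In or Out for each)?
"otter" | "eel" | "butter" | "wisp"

A rule that fits every label: even length AND contains 'e' — true of each 'In' example, false of each 'Out' one.
"otter": length 5, has 'e', does not fit → Out. "eel": length 3, has 'e', does not fit → Out. "butter": length 6, has 'e', fits → In. "wisp": length 4, no 'e', does not fit → Out.

Out, Out, In, Out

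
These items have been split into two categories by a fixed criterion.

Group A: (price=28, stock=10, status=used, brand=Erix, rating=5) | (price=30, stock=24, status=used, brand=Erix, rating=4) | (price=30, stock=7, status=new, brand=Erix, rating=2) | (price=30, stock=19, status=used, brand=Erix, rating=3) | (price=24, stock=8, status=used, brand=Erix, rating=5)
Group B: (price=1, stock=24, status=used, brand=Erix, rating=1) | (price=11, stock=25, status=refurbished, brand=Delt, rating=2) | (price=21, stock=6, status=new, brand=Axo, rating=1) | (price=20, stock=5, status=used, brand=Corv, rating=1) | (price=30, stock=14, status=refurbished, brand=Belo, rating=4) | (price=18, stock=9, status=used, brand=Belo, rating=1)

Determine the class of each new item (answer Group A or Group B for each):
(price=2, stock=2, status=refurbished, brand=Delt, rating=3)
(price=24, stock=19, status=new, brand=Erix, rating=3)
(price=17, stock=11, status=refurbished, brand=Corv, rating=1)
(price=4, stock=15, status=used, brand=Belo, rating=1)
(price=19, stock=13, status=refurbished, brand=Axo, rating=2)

Group B, Group A, Group B, Group B, Group B

The common property of the 'Group A' items is: brand is Erix AND price ≥ 11. No 'Group B' item has it.
(price=2, stock=2, status=refurbished, brand=Delt, rating=3): Group B (brand is Delt, price = 2). (price=24, stock=19, status=new, brand=Erix, rating=3): Group A (brand is Erix, price = 24). (price=17, stock=11, status=refurbished, brand=Corv, rating=1): Group B (brand is Corv, price = 17). (price=4, stock=15, status=used, brand=Belo, rating=1): Group B (brand is Belo, price = 4). (price=19, stock=13, status=refurbished, brand=Axo, rating=2): Group B (brand is Axo, price = 19).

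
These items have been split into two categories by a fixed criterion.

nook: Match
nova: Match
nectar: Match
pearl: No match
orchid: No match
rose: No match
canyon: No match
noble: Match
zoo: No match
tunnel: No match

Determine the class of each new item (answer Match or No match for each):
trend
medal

No match, No match

Every 'Match' example satisfies: starts with 'n'. None of the 'No match' examples do.
trend — starts with 't', hence No match. medal — starts with 'm', hence No match.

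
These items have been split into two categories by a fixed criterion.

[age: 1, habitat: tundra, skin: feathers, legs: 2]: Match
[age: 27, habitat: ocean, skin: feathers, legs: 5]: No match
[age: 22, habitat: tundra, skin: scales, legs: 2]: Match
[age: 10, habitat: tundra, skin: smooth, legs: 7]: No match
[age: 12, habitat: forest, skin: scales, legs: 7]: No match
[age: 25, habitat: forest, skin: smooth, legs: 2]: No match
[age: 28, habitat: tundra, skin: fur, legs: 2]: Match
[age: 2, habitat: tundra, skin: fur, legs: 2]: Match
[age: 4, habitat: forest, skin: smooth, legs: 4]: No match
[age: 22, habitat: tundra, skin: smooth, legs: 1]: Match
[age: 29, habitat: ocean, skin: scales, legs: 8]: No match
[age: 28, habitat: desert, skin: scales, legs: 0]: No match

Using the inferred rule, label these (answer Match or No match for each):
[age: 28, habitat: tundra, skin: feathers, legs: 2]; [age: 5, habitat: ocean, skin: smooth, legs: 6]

A rule that fits every label: habitat is tundra AND legs ≤ 2 — true of each 'Match' example, false of each 'No match' one.
[age: 28, habitat: tundra, skin: feathers, legs: 2]: habitat is tundra, legs = 2, satisfies this → Match.
[age: 5, habitat: ocean, skin: smooth, legs: 6]: habitat is ocean, legs = 6, fails this test → No match.

Match, No match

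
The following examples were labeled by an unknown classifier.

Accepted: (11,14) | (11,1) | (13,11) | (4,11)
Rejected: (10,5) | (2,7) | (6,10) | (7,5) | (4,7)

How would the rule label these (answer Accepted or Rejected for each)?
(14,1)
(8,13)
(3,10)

The pattern is that an item is 'Accepted' exactly when: max ≥ 11.
(14,1) → max 14 → Accepted.
(8,13) → max 13 → Accepted.
(3,10) → max 10 → Rejected.

Accepted, Accepted, Rejected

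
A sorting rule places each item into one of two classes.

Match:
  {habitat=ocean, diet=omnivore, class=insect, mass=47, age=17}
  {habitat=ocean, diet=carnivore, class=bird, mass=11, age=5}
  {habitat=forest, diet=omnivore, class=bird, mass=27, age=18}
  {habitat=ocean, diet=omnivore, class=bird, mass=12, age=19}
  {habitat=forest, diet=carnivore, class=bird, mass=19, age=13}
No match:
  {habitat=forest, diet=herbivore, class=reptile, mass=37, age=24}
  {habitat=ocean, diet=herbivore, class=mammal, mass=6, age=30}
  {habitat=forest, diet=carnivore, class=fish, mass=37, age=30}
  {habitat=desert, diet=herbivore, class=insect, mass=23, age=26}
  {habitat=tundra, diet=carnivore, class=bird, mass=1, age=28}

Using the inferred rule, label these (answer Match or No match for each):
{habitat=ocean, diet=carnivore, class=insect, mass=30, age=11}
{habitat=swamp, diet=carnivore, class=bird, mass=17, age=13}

Match, Match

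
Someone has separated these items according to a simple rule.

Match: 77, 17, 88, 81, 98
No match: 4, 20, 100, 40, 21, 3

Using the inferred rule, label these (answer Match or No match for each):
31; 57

No match, Match

'Match' ⟺ digit sum ≥ 5.
31: No match (digit sum 3+1 = 4).
57: Match (digit sum 5+7 = 12).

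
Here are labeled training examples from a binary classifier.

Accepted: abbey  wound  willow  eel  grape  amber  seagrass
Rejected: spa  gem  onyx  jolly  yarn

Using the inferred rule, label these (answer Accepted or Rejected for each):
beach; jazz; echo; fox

All 'Accepted' examples share one property — has ≥ 2 vowels — and every 'Rejected' example lacks it.
beach → 2 vowels → Accepted. jazz → 1 vowel → Rejected. echo → 2 vowels → Accepted. fox → 1 vowel → Rejected.

Accepted, Rejected, Accepted, Rejected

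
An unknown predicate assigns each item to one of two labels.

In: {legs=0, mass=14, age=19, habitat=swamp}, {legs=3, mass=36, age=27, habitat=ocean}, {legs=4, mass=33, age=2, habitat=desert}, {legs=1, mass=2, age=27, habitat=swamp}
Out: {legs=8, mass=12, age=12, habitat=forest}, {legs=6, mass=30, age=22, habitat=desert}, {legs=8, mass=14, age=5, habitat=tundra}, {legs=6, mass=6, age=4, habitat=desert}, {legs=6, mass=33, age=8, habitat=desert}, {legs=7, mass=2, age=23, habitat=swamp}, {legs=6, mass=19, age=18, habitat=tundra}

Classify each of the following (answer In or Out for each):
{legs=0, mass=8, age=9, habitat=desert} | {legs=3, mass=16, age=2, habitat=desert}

In, In

The pattern is that an item is 'In' exactly when: legs ≤ 4.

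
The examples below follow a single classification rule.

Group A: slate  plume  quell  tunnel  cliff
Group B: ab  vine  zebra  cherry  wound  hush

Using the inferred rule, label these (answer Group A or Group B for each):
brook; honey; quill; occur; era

The rule appears to be: contains 'l'.
brook: no 'l', does not satisfy this → Group B. honey: no 'l', does not satisfy this → Group B. quill: has 'l', satisfies this → Group A. occur: no 'l', does not satisfy this → Group B. era: no 'l', does not satisfy this → Group B.

Group B, Group B, Group A, Group B, Group B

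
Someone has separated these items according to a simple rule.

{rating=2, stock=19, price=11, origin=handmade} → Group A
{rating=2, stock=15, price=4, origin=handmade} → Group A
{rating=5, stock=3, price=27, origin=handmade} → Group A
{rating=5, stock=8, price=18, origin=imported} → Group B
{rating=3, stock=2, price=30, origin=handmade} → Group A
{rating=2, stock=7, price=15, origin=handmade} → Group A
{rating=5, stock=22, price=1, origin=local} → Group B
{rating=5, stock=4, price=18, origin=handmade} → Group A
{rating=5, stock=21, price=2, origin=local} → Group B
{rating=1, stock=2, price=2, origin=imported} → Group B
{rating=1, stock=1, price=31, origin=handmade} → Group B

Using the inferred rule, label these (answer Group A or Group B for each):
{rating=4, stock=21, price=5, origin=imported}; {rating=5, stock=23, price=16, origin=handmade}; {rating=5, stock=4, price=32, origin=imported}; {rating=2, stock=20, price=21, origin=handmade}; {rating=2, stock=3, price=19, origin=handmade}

Group B, Group A, Group B, Group A, Group A

Rule: origin is handmade AND stock ≥ 2. This holds for each 'Group A' example and fails for each 'Group B' one.
{rating=4, stock=21, price=5, origin=imported}: origin is imported, stock = 21, does not fit → Group B. {rating=5, stock=23, price=16, origin=handmade}: origin is handmade, stock = 23, matches → Group A. {rating=5, stock=4, price=32, origin=imported}: origin is imported, stock = 4, does not fit → Group B. {rating=2, stock=20, price=21, origin=handmade}: origin is handmade, stock = 20, matches → Group A. {rating=2, stock=3, price=19, origin=handmade}: origin is handmade, stock = 3, matches → Group A.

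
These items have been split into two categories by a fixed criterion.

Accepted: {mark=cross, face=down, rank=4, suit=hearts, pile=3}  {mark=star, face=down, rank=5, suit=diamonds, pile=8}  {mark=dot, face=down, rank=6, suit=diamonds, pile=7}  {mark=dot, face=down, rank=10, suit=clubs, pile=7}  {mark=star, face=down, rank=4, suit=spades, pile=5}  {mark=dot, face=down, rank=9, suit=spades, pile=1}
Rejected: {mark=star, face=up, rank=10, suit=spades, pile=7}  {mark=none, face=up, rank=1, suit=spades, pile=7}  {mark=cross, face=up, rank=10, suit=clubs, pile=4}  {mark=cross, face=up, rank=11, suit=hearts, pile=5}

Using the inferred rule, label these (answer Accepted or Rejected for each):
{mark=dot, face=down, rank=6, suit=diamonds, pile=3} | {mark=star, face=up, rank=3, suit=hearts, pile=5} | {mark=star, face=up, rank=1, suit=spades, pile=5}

Accepted, Rejected, Rejected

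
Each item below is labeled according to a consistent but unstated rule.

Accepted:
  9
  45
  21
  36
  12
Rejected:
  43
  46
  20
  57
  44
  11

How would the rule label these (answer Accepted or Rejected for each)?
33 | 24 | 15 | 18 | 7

The simplest hypothesis consistent with all the labels is: multiple of 3 AND at most 45.
33: Accepted (33 = 3·11, 33 ≤ 45).
24: Accepted (24 = 3·8, 24 ≤ 45).
15: Accepted (15 = 3·5, 15 ≤ 45).
18: Accepted (18 = 3·6, 18 ≤ 45).
7: Rejected (7 = 3·2 + 1, 7 ≤ 45).

Accepted, Accepted, Accepted, Accepted, Rejected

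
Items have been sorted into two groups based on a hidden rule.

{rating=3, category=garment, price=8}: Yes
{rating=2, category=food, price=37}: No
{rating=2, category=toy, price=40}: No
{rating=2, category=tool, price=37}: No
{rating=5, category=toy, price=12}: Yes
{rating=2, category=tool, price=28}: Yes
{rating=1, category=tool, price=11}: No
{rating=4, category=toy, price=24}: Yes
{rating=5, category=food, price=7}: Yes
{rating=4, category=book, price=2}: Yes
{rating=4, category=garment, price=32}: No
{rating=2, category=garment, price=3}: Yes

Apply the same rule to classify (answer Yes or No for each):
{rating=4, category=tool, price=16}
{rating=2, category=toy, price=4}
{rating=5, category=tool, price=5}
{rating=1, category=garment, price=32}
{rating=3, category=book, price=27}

Rule: price ≤ 28 AND rating ≥ 2. This holds for each 'Yes' example and fails for each 'No' one.
{rating=4, category=tool, price=16}: price = 16, rating = 4 — passes, so Yes. {rating=2, category=toy, price=4}: price = 4, rating = 2 — passes, so Yes. {rating=5, category=tool, price=5}: price = 5, rating = 5 — passes, so Yes. {rating=1, category=garment, price=32}: price = 32, rating = 1 — does not pass, so No. {rating=3, category=book, price=27}: price = 27, rating = 3 — passes, so Yes.

Yes, Yes, Yes, No, Yes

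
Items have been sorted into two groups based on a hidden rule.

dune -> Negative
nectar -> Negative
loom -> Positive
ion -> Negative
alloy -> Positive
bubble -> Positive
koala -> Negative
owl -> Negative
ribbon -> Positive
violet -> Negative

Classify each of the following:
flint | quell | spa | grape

Comparing the two groups points to one rule — has a double letter.
Negative: flint, since no doubled letter. Positive: quell, since 'll' doubled. Negative: spa, since no doubled letter. Negative: grape, since no doubled letter.

Negative, Positive, Negative, Negative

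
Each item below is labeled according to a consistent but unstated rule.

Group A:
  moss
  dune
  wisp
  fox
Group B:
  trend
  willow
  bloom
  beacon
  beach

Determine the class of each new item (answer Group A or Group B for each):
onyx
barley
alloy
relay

Group A, Group B, Group B, Group B

Rule: length ≤ 4. This holds for each 'Group A' example and fails for each 'Group B' one.
onyx: length 4, matches → Group A.
barley: length 6, does not pass → Group B.
alloy: length 5, does not pass → Group B.
relay: length 5, does not pass → Group B.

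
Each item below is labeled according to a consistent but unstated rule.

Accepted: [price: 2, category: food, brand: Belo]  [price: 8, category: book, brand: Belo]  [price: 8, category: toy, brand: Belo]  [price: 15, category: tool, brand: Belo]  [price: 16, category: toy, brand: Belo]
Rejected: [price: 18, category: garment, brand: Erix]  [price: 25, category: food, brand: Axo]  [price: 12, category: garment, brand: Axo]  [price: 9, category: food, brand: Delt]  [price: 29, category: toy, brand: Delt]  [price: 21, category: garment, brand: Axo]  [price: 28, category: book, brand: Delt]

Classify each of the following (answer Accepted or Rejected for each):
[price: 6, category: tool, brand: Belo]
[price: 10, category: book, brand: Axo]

Accepted, Rejected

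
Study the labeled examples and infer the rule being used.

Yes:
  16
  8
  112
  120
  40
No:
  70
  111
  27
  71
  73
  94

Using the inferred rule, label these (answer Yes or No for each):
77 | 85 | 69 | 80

No, No, No, Yes

The common property of the 'Yes' items is: multiple of 4. No 'No' item has it.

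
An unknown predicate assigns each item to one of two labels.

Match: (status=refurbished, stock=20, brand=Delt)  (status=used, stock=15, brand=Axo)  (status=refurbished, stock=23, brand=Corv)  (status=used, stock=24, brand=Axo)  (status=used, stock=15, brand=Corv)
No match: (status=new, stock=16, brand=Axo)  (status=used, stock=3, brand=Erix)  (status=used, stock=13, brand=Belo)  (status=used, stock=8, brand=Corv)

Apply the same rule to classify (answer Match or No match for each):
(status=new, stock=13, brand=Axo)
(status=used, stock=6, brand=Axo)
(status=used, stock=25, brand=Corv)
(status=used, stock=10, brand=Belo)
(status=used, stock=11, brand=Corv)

No match, No match, Match, No match, No match

A rule that fits every label: stock = 15 OR stock ≥ 20 — true of each 'Match' example, false of each 'No match' one.
(status=new, stock=13, brand=Axo) → stock = 13 → No match.
(status=used, stock=6, brand=Axo) → stock = 6 → No match.
(status=used, stock=25, brand=Corv) → stock = 25 → Match.
(status=used, stock=10, brand=Belo) → stock = 10 → No match.
(status=used, stock=11, brand=Corv) → stock = 11 → No match.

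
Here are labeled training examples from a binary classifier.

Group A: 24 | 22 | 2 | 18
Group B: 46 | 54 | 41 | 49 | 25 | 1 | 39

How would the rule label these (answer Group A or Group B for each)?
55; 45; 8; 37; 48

Rule: even AND at most 24. This holds for each 'Group A' example and fails for each 'Group B' one.
55 — 55 is odd, 55 > 24, hence Group B.
45 — 45 is odd, 45 > 24, hence Group B.
8 — 8 is even, 8 ≤ 24, hence Group A.
37 — 37 is odd, 37 > 24, hence Group B.
48 — 48 is even, 48 > 24, hence Group B.

Group B, Group B, Group A, Group B, Group B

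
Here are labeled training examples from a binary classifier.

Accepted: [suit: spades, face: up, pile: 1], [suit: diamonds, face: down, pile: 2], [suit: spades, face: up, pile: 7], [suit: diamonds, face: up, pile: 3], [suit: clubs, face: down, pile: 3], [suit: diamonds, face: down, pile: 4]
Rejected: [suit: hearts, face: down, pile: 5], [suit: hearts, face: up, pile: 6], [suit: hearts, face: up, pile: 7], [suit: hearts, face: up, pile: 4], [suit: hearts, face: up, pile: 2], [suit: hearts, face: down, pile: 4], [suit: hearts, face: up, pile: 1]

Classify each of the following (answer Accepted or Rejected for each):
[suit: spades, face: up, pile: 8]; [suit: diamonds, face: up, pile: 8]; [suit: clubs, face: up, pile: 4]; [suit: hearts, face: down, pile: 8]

Accepted, Accepted, Accepted, Rejected

One predicate separates the groups cleanly: suit is not hearts.
[suit: spades, face: up, pile: 8] — suit is spades, hence Accepted.
[suit: diamonds, face: up, pile: 8] — suit is diamonds, hence Accepted.
[suit: clubs, face: up, pile: 4] — suit is clubs, hence Accepted.
[suit: hearts, face: down, pile: 8] — suit is hearts, hence Rejected.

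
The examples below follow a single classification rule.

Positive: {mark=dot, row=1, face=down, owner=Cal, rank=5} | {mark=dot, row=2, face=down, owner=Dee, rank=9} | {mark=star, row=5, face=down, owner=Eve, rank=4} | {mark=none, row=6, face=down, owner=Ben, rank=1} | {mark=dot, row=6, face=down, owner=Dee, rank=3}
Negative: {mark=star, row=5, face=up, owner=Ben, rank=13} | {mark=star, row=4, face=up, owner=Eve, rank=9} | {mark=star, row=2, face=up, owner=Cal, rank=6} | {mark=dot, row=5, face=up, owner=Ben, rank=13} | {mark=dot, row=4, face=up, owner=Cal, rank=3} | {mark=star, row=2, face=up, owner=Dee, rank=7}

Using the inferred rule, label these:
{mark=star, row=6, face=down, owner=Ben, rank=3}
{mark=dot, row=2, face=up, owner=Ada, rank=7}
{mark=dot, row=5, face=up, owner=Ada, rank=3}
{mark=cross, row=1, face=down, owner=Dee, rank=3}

All 'Positive' examples share one property — face is down — and every 'Negative' example lacks it.
Positive: {mark=star, row=6, face=down, owner=Ben, rank=3}, since face is down.
Negative: {mark=dot, row=2, face=up, owner=Ada, rank=7}, since face is up.
Negative: {mark=dot, row=5, face=up, owner=Ada, rank=3}, since face is up.
Positive: {mark=cross, row=1, face=down, owner=Dee, rank=3}, since face is down.

Positive, Negative, Negative, Positive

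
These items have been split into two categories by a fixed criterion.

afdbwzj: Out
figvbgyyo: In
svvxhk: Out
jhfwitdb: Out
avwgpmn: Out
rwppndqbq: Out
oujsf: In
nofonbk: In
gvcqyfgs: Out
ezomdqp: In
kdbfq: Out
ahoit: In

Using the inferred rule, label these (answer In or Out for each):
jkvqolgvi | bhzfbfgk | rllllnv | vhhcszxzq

In, Out, Out, Out

Every 'In' example satisfies: contains 'o'. None of the 'Out' examples do.
jkvqolgvi → has 'o' → In.
bhzfbfgk → no 'o' → Out.
rllllnv → no 'o' → Out.
vhhcszxzq → no 'o' → Out.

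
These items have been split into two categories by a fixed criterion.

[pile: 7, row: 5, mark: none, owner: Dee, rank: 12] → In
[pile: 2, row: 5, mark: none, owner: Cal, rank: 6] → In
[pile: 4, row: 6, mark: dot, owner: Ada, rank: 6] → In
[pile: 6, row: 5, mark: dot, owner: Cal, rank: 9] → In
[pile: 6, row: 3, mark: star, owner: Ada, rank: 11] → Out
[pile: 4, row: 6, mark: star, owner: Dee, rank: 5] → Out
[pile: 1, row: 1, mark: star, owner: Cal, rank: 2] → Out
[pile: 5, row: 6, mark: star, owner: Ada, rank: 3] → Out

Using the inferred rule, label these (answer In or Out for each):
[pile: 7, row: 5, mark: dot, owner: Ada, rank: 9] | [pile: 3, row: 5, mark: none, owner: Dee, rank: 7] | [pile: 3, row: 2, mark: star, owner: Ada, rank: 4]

In, In, Out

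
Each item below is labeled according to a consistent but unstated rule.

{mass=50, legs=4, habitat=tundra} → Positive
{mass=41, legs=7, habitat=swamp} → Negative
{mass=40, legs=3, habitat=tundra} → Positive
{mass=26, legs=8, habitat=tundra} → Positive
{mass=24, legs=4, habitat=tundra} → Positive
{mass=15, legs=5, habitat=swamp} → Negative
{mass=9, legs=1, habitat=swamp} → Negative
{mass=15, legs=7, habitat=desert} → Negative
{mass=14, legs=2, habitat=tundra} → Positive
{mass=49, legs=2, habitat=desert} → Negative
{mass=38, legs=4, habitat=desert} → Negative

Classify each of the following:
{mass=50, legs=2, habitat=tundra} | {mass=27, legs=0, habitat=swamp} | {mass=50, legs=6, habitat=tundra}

Positive, Negative, Positive

Checking candidate rules against both groups, what survives is: habitat is tundra.
{mass=50, legs=2, habitat=tundra}: habitat is tundra — fits, so Positive.
{mass=27, legs=0, habitat=swamp}: habitat is swamp — doesn't match, so Negative.
{mass=50, legs=6, habitat=tundra}: habitat is tundra — fits, so Positive.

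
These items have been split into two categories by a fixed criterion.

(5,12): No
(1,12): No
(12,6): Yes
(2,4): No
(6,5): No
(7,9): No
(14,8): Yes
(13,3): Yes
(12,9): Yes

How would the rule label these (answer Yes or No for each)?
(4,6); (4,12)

A rule that fits every label: first ≥ 8 — true of each 'Yes' example, false of each 'No' one.
(4,6): No (first 4). (4,12): No (first 4).

No, No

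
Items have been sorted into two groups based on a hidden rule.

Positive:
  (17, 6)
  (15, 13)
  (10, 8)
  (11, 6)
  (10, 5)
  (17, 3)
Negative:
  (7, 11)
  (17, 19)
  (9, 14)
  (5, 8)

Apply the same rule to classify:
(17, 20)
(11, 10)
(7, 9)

Negative, Positive, Negative

Every 'Positive' example satisfies: first > second. None of the 'Negative' examples do.
(17, 20): Negative (17 < 20). (11, 10): Positive (11 > 10). (7, 9): Negative (7 < 9).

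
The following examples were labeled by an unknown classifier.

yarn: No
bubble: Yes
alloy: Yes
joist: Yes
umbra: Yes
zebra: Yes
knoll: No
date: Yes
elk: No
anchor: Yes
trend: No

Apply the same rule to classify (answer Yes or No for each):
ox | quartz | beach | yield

No, Yes, Yes, Yes

The pattern is that an item is 'Yes' exactly when: has ≥ 2 vowels.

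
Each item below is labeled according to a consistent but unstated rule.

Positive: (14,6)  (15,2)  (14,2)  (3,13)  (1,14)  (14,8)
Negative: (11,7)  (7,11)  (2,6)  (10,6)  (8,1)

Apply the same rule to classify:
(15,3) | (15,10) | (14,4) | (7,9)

Positive, Positive, Positive, Negative

One predicate separates the groups cleanly: max ≥ 13.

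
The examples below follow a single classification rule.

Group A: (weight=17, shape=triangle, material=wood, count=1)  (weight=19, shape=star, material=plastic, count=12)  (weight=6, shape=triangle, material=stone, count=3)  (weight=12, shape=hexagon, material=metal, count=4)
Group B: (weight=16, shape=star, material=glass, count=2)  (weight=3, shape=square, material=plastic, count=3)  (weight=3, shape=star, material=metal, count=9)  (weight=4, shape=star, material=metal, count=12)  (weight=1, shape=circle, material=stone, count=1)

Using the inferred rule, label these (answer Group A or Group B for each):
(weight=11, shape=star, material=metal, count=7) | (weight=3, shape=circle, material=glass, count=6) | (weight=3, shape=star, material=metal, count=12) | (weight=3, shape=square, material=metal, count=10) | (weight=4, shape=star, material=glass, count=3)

The simplest hypothesis consistent with all the labels is: weight ≥ 6 AND count ≠ 2.

Group A, Group B, Group B, Group B, Group B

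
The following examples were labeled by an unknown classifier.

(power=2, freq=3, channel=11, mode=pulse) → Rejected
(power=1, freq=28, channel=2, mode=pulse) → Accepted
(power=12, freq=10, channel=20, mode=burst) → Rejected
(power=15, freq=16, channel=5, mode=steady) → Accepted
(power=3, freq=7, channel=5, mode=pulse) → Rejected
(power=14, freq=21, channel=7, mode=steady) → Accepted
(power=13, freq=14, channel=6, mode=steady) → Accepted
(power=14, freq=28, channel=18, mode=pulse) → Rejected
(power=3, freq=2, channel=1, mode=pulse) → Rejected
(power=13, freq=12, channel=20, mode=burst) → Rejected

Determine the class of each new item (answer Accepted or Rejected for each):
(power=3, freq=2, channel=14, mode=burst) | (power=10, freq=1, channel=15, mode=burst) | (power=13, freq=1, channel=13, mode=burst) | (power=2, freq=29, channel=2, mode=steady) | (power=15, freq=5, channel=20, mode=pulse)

The pattern is that an item is 'Accepted' exactly when: channel ≤ 7 AND freq ≥ 10.
(power=3, freq=2, channel=14, mode=burst) — channel = 14, freq = 2, hence Rejected.
(power=10, freq=1, channel=15, mode=burst) — channel = 15, freq = 1, hence Rejected.
(power=13, freq=1, channel=13, mode=burst) — channel = 13, freq = 1, hence Rejected.
(power=2, freq=29, channel=2, mode=steady) — channel = 2, freq = 29, hence Accepted.
(power=15, freq=5, channel=20, mode=pulse) — channel = 20, freq = 5, hence Rejected.

Rejected, Rejected, Rejected, Accepted, Rejected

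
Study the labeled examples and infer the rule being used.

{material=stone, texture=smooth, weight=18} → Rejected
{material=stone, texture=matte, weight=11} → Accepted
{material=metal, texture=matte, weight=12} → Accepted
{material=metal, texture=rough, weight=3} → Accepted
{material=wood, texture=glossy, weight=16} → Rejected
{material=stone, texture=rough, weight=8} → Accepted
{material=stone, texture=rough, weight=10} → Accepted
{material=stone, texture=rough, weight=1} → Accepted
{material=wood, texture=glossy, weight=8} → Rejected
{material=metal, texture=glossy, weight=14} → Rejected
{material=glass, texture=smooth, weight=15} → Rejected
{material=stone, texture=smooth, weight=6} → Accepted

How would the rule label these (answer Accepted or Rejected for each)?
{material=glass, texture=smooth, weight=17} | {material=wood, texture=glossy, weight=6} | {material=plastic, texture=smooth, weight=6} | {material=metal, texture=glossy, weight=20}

'Accepted' ⟺ material is not wood AND weight ≤ 12.
{material=glass, texture=smooth, weight=17} → material is glass, weight = 17 → Rejected. {material=wood, texture=glossy, weight=6} → material is wood, weight = 6 → Rejected. {material=plastic, texture=smooth, weight=6} → material is plastic, weight = 6 → Accepted. {material=metal, texture=glossy, weight=20} → material is metal, weight = 20 → Rejected.

Rejected, Rejected, Accepted, Rejected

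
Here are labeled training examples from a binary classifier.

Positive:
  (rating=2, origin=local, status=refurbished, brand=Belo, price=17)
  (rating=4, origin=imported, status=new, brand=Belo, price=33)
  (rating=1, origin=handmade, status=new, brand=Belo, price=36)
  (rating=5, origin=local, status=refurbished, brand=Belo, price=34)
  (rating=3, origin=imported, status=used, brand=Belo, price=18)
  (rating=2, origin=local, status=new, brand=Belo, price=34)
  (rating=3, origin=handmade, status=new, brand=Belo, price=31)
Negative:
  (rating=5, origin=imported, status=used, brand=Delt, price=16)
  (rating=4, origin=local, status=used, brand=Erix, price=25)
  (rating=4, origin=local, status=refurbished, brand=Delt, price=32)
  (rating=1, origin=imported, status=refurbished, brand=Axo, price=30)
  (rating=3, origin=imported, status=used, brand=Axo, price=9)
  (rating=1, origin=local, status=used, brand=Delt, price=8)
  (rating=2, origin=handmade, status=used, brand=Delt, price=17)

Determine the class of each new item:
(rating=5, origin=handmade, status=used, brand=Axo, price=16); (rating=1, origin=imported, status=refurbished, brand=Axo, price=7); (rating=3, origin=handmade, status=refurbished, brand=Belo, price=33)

The classifier is using: brand is Belo.
Negative: (rating=5, origin=handmade, status=used, brand=Axo, price=16), since brand is Axo. Negative: (rating=1, origin=imported, status=refurbished, brand=Axo, price=7), since brand is Axo. Positive: (rating=3, origin=handmade, status=refurbished, brand=Belo, price=33), since brand is Belo.

Negative, Negative, Positive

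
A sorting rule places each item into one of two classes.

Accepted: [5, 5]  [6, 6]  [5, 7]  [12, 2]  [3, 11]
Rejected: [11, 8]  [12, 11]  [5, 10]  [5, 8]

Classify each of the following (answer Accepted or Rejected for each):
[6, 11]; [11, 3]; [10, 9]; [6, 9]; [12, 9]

The simplest hypothesis consistent with all the labels is: sum is even.
[6, 11] → 6+11 = 17 → Rejected. [11, 3] → 11+3 = 14 → Accepted. [10, 9] → 10+9 = 19 → Rejected. [6, 9] → 6+9 = 15 → Rejected. [12, 9] → 12+9 = 21 → Rejected.

Rejected, Accepted, Rejected, Rejected, Rejected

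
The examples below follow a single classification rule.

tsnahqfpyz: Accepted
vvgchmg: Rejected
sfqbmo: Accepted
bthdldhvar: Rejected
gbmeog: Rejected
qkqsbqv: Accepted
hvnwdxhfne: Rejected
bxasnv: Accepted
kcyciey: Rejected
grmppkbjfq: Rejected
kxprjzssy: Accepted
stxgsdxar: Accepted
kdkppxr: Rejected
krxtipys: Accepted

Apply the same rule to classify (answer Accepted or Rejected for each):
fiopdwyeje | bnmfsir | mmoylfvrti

'Accepted' ⟺ contains 's'.

Rejected, Accepted, Rejected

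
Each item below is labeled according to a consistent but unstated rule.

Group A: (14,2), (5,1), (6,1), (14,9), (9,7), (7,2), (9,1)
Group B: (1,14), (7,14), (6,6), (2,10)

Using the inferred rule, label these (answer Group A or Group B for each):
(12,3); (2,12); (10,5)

The common property of the 'Group A' items is: first > second. No 'Group B' item has it.
(12,3) — 12 > 3, hence Group A. (2,12) — 2 < 12, hence Group B. (10,5) — 10 > 5, hence Group A.

Group A, Group B, Group A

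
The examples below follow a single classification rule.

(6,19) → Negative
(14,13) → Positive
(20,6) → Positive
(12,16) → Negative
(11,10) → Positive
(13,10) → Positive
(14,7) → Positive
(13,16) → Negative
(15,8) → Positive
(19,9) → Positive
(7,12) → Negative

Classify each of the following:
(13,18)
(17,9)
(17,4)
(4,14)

Negative, Positive, Positive, Negative

The common property of the 'Positive' items is: first > second. No 'Negative' item has it.
(13,18): 13 < 18, doesn't match → Negative. (17,9): 17 > 9, passes → Positive. (17,4): 17 > 4, passes → Positive. (4,14): 4 < 14, doesn't match → Negative.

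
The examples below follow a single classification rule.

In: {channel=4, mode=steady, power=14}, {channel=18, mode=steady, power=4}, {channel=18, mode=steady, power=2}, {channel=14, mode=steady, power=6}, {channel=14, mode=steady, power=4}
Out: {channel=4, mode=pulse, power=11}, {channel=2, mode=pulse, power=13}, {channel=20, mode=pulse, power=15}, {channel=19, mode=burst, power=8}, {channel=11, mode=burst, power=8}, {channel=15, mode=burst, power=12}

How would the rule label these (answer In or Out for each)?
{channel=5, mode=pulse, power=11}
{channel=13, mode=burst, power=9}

One predicate separates the groups cleanly: mode is steady.

Out, Out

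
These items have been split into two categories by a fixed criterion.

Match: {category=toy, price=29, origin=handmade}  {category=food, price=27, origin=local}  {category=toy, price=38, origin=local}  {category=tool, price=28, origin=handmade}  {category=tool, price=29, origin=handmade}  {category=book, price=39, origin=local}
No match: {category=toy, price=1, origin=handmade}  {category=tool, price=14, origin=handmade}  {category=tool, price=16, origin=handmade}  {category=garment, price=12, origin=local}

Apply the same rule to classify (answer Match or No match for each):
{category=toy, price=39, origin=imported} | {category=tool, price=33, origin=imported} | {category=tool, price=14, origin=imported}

Match, Match, No match

The classifier is using: price ≥ 27.
{category=toy, price=39, origin=imported} → price = 39 → Match. {category=tool, price=33, origin=imported} → price = 33 → Match. {category=tool, price=14, origin=imported} → price = 14 → No match.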